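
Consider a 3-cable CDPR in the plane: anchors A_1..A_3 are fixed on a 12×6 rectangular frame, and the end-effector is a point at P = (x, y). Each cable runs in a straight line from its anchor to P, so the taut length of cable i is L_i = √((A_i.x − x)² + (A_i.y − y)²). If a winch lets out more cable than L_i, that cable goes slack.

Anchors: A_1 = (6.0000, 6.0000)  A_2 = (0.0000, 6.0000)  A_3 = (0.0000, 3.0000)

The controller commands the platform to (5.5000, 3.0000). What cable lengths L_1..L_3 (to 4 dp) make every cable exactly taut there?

L_1: Δ = A_1−P = (0.5000, 3.0000) → ‖Δ‖ = √9.2500 = 3.0414
L_2: Δ = A_2−P = (-5.5000, 3.0000) → ‖Δ‖ = √39.2500 = 6.2650
L_3: Δ = A_3−P = (-5.5000, 0.0000) → ‖Δ‖ = √30.2500 = 5.5000

(3.0414, 6.2650, 5.5000)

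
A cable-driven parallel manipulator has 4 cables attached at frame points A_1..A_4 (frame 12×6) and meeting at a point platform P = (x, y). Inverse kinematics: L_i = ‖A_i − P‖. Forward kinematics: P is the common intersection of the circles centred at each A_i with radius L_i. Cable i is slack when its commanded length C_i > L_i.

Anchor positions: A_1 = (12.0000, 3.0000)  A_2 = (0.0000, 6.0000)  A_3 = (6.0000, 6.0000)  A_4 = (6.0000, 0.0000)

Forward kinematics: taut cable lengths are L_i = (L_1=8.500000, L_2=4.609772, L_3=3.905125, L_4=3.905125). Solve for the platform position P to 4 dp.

(3.5000, 3.0000)

circle eqns → linear via eq_j − eq_1; set q_j = A_j·A_j − L_j²
q_1 = 144.0000+9.0000−72.2500 = 80.7500
24.0000·x − 6.0000·y = q_1−q_2 = 66.0000
12.0000·x − 6.0000·y = q_1−q_3 = 24.0000
12.0000·x + 6.0000·y = q_1−q_4 = 60.0000
solve first two rows → x=3.5000, y=3.0000
check cable 4: ‖A_4−P‖² = 15.2500 ≈ L_4² = 15.2500 ✓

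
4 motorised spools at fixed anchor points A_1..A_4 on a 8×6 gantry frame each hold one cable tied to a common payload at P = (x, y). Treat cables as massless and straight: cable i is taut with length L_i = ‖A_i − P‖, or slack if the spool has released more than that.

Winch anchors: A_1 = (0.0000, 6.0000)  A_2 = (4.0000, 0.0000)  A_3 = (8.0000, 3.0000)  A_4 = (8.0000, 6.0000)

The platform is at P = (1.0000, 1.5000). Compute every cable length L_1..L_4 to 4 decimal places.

(4.6098, 3.3541, 7.1589, 8.3217)

L_1 = √((0.0000−1.0000)² + (6.0000−1.5000)²) = 4.6098
L_2 = √((4.0000−1.0000)² + (0.0000−1.5000)²) = 3.3541
L_3 = √((8.0000−1.0000)² + (3.0000−1.5000)²) = 7.1589
L_4 = √((8.0000−1.0000)² + (6.0000−1.5000)²) = 8.3217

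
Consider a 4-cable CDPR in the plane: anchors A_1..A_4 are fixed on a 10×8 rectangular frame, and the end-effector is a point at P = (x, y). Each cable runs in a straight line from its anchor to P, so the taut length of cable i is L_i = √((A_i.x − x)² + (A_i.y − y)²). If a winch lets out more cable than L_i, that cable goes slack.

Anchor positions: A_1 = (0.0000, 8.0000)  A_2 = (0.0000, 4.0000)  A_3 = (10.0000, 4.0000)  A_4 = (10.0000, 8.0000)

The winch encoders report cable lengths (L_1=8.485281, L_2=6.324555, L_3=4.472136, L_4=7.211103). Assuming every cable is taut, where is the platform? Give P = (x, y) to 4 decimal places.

(6.0000, 2.0000)

circle eqns → linear via eq_j − eq_1; set k_j = A_j·A_j − L_j²
k_1 = 0.0000+64.0000−72.0000 = -8.0000
0.0000·x + 8.0000·y = k_1−k_2 = 16.0000
-20.0000·x + 8.0000·y = k_1−k_3 = -104.0000
-20.0000·x + 0.0000·y = k_1−k_4 = -120.0000
solve first two rows → x=6.0000, y=2.0000
check cable 4: ‖A_4−P‖² = 52.0000 ≈ L_4² = 52.0000 ✓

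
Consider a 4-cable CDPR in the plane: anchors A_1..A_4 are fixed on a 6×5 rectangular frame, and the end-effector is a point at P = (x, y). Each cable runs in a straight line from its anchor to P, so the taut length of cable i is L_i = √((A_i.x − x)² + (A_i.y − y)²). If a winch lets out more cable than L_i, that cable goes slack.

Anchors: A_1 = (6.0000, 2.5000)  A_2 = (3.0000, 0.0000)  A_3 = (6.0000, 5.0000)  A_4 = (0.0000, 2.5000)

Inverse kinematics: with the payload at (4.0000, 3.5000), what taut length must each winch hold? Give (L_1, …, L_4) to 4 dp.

(2.2361, 3.6401, 2.5000, 4.1231)

L_1 = √((6.0000−4.0000)² + (2.5000−3.5000)²) = 2.2361
L_2 = √((3.0000−4.0000)² + (0.0000−3.5000)²) = 3.6401
L_3 = √((6.0000−4.0000)² + (5.0000−3.5000)²) = 2.5000
L_4 = √((0.0000−4.0000)² + (2.5000−3.5000)²) = 4.1231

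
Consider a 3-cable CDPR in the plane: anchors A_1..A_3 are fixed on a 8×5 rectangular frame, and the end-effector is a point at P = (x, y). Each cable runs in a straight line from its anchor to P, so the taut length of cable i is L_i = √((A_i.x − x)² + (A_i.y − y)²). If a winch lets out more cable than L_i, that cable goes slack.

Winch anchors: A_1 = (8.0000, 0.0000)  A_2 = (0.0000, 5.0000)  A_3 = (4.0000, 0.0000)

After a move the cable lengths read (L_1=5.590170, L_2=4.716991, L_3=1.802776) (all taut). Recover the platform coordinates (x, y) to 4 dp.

(2.5000, 1.0000)

each cable: (A_i−P)·(A_i−P) = L_i²; let q_i = ‖A_i‖²−L_i²
q_1 = 64.0000+0.0000−31.2500 = 32.7500
row 1: 16.0000x − 10.0000y = 30.0000  (q_2=2.7500)
row 2: 8.0000x + 0.0000y = 20.0000  (q_3=12.7500)
Cramer on rows 1–2 → x = 2.5000, y = 1.0000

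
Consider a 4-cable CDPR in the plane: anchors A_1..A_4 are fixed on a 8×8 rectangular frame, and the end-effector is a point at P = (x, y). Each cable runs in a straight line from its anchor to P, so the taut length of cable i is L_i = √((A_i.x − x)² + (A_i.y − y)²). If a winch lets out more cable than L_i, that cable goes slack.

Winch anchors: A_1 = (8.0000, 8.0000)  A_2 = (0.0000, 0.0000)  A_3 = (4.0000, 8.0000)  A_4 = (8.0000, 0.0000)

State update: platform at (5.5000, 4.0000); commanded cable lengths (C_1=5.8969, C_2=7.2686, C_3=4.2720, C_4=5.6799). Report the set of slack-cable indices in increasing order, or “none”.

i=1: geometric 4.7170 vs commanded 5.8969 ⇒ slack
i=2: geometric 6.8007 vs commanded 7.2686 ⇒ slack
i=3: geometric 4.2720 vs commanded 4.2720 ⇒ taut
i=4: geometric 4.7170 vs commanded 5.6799 ⇒ slack

1, 2, 4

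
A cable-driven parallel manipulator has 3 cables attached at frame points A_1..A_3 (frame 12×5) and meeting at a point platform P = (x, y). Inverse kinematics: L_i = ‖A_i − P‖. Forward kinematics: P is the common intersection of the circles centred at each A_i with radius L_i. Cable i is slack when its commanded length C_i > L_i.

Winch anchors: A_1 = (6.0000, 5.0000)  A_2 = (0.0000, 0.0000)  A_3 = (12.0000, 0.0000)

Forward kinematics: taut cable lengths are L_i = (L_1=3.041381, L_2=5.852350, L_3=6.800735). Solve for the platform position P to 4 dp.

(5.5000, 2.0000)

each cable: (A_i−P)·(A_i−P) = L_i²; let c_i = ‖A_i‖²−L_i²
c_1 = 36.0000+25.0000−9.2500 = 51.7500
row 1: 12.0000x + 10.0000y = 86.0000  (c_2=-34.2500)
row 2: -12.0000x + 10.0000y = -46.0000  (c_3=97.7500)
Cramer on rows 1–2 → x = 5.5000, y = 2.0000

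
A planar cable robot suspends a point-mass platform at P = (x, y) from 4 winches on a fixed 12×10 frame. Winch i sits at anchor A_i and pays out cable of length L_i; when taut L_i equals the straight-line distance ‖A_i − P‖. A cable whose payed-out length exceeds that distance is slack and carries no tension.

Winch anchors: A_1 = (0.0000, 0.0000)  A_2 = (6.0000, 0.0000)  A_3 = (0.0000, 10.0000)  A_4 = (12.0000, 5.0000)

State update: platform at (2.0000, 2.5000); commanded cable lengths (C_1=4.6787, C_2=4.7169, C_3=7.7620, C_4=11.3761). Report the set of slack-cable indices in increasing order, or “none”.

cable 1: √((-2.0000)²+(-2.5000)²)=3.2016, C_1=4.6787: slack
cable 2: √((4.0000)²+(-2.5000)²)=4.7170, C_2=4.7169: taut
cable 3: √((-2.0000)²+(7.5000)²)=7.7621, C_3=7.7620: taut
cable 4: √((10.0000)²+(2.5000)²)=10.3078, C_4=11.3761: slack

1, 4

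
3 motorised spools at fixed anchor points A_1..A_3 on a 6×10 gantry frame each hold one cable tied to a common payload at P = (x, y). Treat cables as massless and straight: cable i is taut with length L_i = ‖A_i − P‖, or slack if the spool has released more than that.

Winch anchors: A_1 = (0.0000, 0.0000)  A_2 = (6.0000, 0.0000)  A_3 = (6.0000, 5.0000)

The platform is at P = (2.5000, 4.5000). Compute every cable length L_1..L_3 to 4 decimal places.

(5.1478, 5.7009, 3.5355)

cable 1: Δx=-2.5000, Δy=-4.5000; L_1 = √(Δx²+Δy²) = 5.1478
cable 2: Δx=3.5000, Δy=-4.5000; L_2 = √(Δx²+Δy²) = 5.7009
cable 3: Δx=3.5000, Δy=0.5000; L_3 = √(Δx²+Δy²) = 3.5355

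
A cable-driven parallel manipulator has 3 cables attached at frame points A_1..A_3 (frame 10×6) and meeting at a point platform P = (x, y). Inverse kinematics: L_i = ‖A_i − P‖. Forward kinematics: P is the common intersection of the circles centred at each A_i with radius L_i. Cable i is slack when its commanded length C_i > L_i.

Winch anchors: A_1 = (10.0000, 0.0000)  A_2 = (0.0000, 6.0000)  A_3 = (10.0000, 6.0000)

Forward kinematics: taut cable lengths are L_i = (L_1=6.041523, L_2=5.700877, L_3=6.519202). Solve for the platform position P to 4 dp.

(4.5000, 2.5000)

circle eqns → linear via eq_j − eq_1; set k_j = A_j·A_j − L_j²
k_1 = 100.0000+0.0000−36.5000 = 63.5000
20.0000·x − 12.0000·y = k_1−k_2 = 60.0000
0.0000·x − 12.0000·y = k_1−k_3 = -30.0000
solve first two rows → x=4.5000, y=2.5000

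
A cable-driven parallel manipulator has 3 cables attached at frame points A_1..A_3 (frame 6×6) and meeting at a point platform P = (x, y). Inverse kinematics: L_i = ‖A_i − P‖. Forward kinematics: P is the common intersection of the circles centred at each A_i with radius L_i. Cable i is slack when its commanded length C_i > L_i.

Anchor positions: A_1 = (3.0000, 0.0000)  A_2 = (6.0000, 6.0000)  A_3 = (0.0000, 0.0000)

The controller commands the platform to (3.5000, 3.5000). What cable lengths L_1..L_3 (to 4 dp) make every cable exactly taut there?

(3.5355, 3.5355, 4.9497)

L_1 = √((3.0000−3.5000)² + (0.0000−3.5000)²) = 3.5355
L_2 = √((6.0000−3.5000)² + (6.0000−3.5000)²) = 3.5355
L_3 = √((0.0000−3.5000)² + (0.0000−3.5000)²) = 4.9497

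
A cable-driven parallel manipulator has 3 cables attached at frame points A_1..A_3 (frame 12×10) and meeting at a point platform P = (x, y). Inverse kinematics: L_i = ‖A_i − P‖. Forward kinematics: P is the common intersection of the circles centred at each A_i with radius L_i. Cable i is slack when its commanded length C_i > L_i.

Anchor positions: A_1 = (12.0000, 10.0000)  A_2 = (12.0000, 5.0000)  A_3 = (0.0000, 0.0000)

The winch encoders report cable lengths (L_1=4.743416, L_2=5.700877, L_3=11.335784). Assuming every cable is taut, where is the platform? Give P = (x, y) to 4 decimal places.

expand ‖A_i−P‖²=L_i² and subtract eq 1 (c_i ≔ ‖A_i‖²−L_i²)
c_1 = 144.0000+100.0000−22.5000 = 221.5000
eq1−eq2 → [0.0000  10.0000]·P = 85.0000
eq1−eq3 → [24.0000  20.0000]·P = 350.0000
2×2 solve → P = (7.5000, 8.5000)

(7.5000, 8.5000)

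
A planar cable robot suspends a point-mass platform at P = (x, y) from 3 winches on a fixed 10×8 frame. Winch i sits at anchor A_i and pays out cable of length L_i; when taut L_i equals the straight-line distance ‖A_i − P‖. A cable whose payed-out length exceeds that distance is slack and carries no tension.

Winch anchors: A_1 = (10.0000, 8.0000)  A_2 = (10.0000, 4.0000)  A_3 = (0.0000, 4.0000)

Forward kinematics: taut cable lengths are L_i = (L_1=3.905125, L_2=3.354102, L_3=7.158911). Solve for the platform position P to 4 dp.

(7.0000, 5.5000)

each cable: (A_i−P)·(A_i−P) = L_i²; let c_i = ‖A_i‖²−L_i²
c_1 = 100.0000+64.0000−15.2500 = 148.7500
row 1: 0.0000x + 8.0000y = 44.0000  (c_2=104.7500)
row 2: 20.0000x + 8.0000y = 184.0000  (c_3=-35.2500)
Cramer on rows 1–2 → x = 7.0000, y = 5.5000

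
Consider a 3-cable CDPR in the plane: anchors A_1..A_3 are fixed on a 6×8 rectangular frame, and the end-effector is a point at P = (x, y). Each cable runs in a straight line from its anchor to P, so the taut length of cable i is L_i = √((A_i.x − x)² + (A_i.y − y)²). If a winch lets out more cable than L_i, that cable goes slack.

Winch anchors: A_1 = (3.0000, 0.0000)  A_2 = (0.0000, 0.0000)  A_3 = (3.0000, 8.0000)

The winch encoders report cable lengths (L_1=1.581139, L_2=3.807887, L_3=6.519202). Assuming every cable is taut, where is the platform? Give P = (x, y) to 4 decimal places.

expand ‖A_i−P‖²=L_i² and subtract eq 1 (k_i ≔ ‖A_i‖²−L_i²)
k_1 = 9.0000+0.0000−2.5000 = 6.5000
eq1−eq2 → [6.0000  0.0000]·P = 21.0000
eq1−eq3 → [0.0000  -16.0000]·P = -24.0000
2×2 solve → P = (3.5000, 1.5000)

(3.5000, 1.5000)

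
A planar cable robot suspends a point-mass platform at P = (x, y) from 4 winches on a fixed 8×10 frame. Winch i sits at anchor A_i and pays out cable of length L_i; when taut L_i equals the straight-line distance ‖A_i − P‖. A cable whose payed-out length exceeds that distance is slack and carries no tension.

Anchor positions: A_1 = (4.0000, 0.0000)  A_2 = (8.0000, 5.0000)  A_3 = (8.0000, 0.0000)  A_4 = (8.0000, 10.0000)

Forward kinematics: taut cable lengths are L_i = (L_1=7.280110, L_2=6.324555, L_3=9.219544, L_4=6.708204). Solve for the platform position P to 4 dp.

expand ‖A_i−P‖²=L_i² and subtract eq 1 (k_i ≔ ‖A_i‖²−L_i²)
k_1 = 16.0000+0.0000−53.0000 = -37.0000
eq1−eq2 → [-8.0000  -10.0000]·P = -86.0000
eq1−eq3 → [-8.0000  0.0000]·P = -16.0000
eq1−eq4 → [-8.0000  -20.0000]·P = -156.0000
2×2 solve → P = (2.0000, 7.0000)
check cable 4: ‖A_4−P‖² = 45.0000 ≈ L_4² = 45.0000 ✓

(2.0000, 7.0000)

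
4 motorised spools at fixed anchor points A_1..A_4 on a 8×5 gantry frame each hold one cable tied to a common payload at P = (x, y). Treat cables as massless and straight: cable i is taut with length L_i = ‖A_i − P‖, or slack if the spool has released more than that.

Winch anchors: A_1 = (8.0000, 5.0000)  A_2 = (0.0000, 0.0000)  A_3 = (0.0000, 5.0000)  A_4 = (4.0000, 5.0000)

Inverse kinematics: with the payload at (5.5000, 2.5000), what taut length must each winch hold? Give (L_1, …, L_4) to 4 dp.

L_1 = √((8.0000−5.5000)² + (5.0000−2.5000)²) = 3.5355
L_2 = √((0.0000−5.5000)² + (0.0000−2.5000)²) = 6.0415
L_3 = √((0.0000−5.5000)² + (5.0000−2.5000)²) = 6.0415
L_4 = √((4.0000−5.5000)² + (5.0000−2.5000)²) = 2.9155

(3.5355, 6.0415, 6.0415, 2.9155)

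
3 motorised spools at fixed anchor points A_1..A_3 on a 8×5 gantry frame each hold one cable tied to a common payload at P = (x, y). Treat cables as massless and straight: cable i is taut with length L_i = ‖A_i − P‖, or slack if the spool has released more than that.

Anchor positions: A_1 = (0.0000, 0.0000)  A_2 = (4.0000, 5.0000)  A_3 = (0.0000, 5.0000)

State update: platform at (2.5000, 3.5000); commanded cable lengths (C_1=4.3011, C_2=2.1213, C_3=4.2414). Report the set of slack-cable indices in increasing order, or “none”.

3

i=1: geometric 4.3012 vs commanded 4.3011 ⇒ taut
i=2: geometric 2.1213 vs commanded 2.1213 ⇒ taut
i=3: geometric 2.9155 vs commanded 4.2414 ⇒ slack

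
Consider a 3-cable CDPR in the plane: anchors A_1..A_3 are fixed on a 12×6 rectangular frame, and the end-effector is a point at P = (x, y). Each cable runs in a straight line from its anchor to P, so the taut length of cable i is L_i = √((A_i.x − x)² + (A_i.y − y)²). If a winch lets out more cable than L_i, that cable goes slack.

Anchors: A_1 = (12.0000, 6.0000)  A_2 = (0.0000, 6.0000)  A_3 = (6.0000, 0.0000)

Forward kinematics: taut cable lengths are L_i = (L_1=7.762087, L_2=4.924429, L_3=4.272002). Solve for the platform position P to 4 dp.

circle eqns → linear via eq_j − eq_1; set k_j = A_j·A_j − L_j²
k_1 = 144.0000+36.0000−60.2500 = 119.7500
24.0000·x + 0.0000·y = k_1−k_2 = 108.0000
12.0000·x + 12.0000·y = k_1−k_3 = 102.0000
solve first two rows → x=4.5000, y=4.0000

(4.5000, 4.0000)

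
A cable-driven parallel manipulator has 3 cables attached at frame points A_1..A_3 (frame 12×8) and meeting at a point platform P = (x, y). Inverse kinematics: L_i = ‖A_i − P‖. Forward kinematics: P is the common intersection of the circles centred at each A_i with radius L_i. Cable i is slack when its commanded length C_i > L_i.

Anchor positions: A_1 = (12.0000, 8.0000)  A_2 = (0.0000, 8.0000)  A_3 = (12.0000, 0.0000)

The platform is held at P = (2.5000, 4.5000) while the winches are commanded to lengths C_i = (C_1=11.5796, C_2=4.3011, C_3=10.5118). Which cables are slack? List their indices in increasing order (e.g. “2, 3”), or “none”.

1

cable 1: L_1 = ‖A_1−P‖ = 10.1242;  C_1 = 11.5796 → slack
cable 2: L_2 = ‖A_2−P‖ = 4.3012;  C_2 = 4.3011 → taut
cable 3: L_3 = ‖A_3−P‖ = 10.5119;  C_3 = 10.5118 → taut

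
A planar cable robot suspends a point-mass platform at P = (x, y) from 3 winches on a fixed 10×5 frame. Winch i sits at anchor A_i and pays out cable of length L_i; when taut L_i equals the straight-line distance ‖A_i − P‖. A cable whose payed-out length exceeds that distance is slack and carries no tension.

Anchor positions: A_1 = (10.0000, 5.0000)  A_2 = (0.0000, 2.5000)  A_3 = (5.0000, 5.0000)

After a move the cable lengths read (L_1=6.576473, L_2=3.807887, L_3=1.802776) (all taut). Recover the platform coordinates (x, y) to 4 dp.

(3.5000, 4.0000)

expand ‖A_i−P‖²=L_i² and subtract eq 1 (q_i ≔ ‖A_i‖²−L_i²)
q_1 = 100.0000+25.0000−43.2500 = 81.7500
eq1−eq2 → [20.0000  5.0000]·P = 90.0000
eq1−eq3 → [10.0000  0.0000]·P = 35.0000
2×2 solve → P = (3.5000, 4.0000)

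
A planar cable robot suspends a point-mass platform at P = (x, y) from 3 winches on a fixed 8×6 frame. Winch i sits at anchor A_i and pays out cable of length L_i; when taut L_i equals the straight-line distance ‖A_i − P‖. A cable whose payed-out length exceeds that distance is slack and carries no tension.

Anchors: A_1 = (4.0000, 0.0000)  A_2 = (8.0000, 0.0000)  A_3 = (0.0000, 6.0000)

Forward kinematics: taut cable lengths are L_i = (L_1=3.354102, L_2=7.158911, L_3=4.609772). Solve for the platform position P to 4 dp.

circle eqns → linear via eq_j − eq_1; set k_j = A_j·A_j − L_j²
k_1 = 16.0000+0.0000−11.2500 = 4.7500
-8.0000·x + 0.0000·y = k_1−k_2 = -8.0000
8.0000·x − 12.0000·y = k_1−k_3 = -10.0000
solve first two rows → x=1.0000, y=1.5000

(1.0000, 1.5000)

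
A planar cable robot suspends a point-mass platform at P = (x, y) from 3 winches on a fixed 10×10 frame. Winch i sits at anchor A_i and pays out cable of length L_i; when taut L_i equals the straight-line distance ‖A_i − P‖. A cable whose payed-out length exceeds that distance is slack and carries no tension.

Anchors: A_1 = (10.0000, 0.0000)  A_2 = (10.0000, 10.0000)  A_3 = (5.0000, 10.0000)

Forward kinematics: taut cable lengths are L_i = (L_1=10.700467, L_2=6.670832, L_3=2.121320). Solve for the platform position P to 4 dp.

(3.5000, 8.5000)

expand ‖A_i−P‖²=L_i² and subtract eq 1 (k_i ≔ ‖A_i‖²−L_i²)
k_1 = 100.0000+0.0000−114.5000 = -14.5000
eq1−eq2 → [0.0000  -20.0000]·P = -170.0000
eq1−eq3 → [10.0000  -20.0000]·P = -135.0000
2×2 solve → P = (3.5000, 8.5000)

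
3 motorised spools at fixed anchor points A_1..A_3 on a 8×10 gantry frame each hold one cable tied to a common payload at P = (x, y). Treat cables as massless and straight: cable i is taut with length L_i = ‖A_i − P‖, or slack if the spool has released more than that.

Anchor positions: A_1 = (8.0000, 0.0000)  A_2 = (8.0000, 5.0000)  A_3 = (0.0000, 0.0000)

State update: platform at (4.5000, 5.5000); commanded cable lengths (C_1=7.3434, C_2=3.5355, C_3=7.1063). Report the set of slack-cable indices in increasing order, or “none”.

cable 1: L_1 = ‖A_1−P‖ = 6.5192;  C_1 = 7.3434 → slack
cable 2: L_2 = ‖A_2−P‖ = 3.5355;  C_2 = 3.5355 → taut
cable 3: L_3 = ‖A_3−P‖ = 7.1063;  C_3 = 7.1063 → taut

1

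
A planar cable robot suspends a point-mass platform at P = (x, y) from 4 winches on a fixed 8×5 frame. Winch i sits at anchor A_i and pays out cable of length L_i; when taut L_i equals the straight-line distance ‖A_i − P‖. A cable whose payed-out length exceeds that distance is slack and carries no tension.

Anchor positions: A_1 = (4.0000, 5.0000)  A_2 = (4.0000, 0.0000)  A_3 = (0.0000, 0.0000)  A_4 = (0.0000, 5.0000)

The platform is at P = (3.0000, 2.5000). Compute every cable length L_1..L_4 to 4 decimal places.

(2.6926, 2.6926, 3.9051, 3.9051)

L_1: Δ = A_1−P = (1.0000, 2.5000) → ‖Δ‖ = √7.2500 = 2.6926
L_2: Δ = A_2−P = (1.0000, -2.5000) → ‖Δ‖ = √7.2500 = 2.6926
L_3: Δ = A_3−P = (-3.0000, -2.5000) → ‖Δ‖ = √15.2500 = 3.9051
L_4: Δ = A_4−P = (-3.0000, 2.5000) → ‖Δ‖ = √15.2500 = 3.9051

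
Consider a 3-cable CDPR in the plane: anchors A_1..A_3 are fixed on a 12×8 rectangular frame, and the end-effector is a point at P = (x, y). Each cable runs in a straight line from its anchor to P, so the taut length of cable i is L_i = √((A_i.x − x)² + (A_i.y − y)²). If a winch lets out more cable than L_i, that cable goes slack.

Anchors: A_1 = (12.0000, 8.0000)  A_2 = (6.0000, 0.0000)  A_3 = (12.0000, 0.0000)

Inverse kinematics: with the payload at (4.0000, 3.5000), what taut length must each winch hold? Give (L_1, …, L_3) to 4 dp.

(9.1788, 4.0311, 8.7321)

L_1 = √((12.0000−4.0000)² + (8.0000−3.5000)²) = 9.1788
L_2 = √((6.0000−4.0000)² + (0.0000−3.5000)²) = 4.0311
L_3 = √((12.0000−4.0000)² + (0.0000−3.5000)²) = 8.7321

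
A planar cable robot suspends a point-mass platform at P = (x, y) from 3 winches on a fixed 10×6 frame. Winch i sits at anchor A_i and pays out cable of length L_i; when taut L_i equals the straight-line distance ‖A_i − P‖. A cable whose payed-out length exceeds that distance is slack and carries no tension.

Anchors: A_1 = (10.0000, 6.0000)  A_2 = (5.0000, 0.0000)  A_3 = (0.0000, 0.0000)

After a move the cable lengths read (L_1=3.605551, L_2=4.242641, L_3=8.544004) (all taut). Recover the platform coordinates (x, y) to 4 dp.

expand ‖A_i−P‖²=L_i² and subtract eq 1 (q_i ≔ ‖A_i‖²−L_i²)
q_1 = 100.0000+36.0000−13.0000 = 123.0000
eq1−eq2 → [10.0000  12.0000]·P = 116.0000
eq1−eq3 → [20.0000  12.0000]·P = 196.0000
2×2 solve → P = (8.0000, 3.0000)

(8.0000, 3.0000)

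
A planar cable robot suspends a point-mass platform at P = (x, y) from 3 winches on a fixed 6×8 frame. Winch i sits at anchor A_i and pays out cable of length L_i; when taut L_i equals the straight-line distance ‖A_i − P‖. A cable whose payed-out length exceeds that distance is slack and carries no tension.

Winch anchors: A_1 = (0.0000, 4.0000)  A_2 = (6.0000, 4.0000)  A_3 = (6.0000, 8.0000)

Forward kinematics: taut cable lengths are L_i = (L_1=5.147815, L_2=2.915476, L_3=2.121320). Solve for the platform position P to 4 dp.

(4.5000, 6.5000)

each cable: (A_i−P)·(A_i−P) = L_i²; let c_i = ‖A_i‖²−L_i²
c_1 = 0.0000+16.0000−26.5000 = -10.5000
row 1: -12.0000x + 0.0000y = -54.0000  (c_2=43.5000)
row 2: -12.0000x − 8.0000y = -106.0000  (c_3=95.5000)
Cramer on rows 1–2 → x = 4.5000, y = 6.5000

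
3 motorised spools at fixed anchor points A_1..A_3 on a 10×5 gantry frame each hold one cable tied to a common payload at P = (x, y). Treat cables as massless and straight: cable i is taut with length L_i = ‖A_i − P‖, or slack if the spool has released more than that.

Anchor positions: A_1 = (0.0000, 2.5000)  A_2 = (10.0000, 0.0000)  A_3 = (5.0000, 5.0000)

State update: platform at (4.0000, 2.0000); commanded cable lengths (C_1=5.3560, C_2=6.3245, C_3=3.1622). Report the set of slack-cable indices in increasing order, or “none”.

1

i=1: geometric 4.0311 vs commanded 5.3560 ⇒ slack
i=2: geometric 6.3246 vs commanded 6.3245 ⇒ taut
i=3: geometric 3.1623 vs commanded 3.1622 ⇒ taut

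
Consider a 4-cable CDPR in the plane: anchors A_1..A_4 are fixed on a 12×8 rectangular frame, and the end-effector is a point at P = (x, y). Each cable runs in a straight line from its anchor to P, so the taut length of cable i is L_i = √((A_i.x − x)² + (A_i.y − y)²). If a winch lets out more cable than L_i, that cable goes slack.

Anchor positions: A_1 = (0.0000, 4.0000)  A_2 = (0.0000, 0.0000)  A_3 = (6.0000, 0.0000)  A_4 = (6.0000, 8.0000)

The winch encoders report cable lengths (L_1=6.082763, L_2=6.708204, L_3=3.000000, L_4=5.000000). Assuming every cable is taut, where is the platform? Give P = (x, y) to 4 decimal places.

(6.0000, 3.0000)

expand ‖A_i−P‖²=L_i² and subtract eq 1 (c_i ≔ ‖A_i‖²−L_i²)
c_1 = 0.0000+16.0000−37.0000 = -21.0000
eq1−eq2 → [0.0000  8.0000]·P = 24.0000
eq1−eq3 → [-12.0000  8.0000]·P = -48.0000
eq1−eq4 → [-12.0000  -8.0000]·P = -96.0000
2×2 solve → P = (6.0000, 3.0000)
check cable 4: ‖A_4−P‖² = 25.0000 ≈ L_4² = 25.0000 ✓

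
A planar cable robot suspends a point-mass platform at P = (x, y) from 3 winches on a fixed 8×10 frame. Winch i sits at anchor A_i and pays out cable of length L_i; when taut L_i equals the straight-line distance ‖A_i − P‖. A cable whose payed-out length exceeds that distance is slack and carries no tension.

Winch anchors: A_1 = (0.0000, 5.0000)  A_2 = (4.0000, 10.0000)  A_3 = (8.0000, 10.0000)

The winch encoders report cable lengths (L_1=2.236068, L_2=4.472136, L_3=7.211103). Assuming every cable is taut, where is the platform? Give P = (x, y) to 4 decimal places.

(2.0000, 6.0000)

circle eqns → linear via eq_j − eq_1; set k_j = A_j·A_j − L_j²
k_1 = 0.0000+25.0000−5.0000 = 20.0000
-8.0000·x − 10.0000·y = k_1−k_2 = -76.0000
-16.0000·x − 10.0000·y = k_1−k_3 = -92.0000
solve first two rows → x=2.0000, y=6.0000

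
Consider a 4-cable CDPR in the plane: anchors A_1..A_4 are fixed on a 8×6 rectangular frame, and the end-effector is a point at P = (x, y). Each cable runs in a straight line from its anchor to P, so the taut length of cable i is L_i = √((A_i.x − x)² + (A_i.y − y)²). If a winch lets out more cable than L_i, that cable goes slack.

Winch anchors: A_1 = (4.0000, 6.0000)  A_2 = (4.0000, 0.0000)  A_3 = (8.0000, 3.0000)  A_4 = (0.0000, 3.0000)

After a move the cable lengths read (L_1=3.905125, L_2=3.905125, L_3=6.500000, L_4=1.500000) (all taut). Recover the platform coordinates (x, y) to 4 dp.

each cable: (A_i−P)·(A_i−P) = L_i²; let q_i = ‖A_i‖²−L_i²
q_1 = 16.0000+36.0000−15.2500 = 36.7500
row 1: 0.0000x + 12.0000y = 36.0000  (q_2=0.7500)
row 2: -8.0000x + 6.0000y = 6.0000  (q_3=30.7500)
row 3: 8.0000x + 6.0000y = 30.0000  (q_4=6.7500)
Cramer on rows 1–2 → x = 1.5000, y = 3.0000
check cable 4: ‖A_4−P‖² = 2.2500 ≈ L_4² = 2.2500 ✓

(1.5000, 3.0000)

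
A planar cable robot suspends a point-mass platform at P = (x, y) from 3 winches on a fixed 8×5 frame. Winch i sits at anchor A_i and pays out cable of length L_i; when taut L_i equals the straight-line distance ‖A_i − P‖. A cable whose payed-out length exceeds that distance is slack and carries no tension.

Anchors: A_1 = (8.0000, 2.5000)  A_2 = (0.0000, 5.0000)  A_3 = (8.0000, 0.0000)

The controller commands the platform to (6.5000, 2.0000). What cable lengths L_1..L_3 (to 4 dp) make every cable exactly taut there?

cable 1: Δx=1.5000, Δy=0.5000; L_1 = √(Δx²+Δy²) = 1.5811
cable 2: Δx=-6.5000, Δy=3.0000; L_2 = √(Δx²+Δy²) = 7.1589
cable 3: Δx=1.5000, Δy=-2.0000; L_3 = √(Δx²+Δy²) = 2.5000

(1.5811, 7.1589, 2.5000)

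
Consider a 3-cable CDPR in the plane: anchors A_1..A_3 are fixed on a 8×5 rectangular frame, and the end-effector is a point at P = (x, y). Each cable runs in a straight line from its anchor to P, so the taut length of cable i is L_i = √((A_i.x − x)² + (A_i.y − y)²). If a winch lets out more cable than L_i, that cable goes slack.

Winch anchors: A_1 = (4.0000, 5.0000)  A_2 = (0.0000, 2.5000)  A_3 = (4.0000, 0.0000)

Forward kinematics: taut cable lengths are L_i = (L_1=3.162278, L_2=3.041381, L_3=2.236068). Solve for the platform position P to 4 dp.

expand ‖A_i−P‖²=L_i² and subtract eq 1 (k_i ≔ ‖A_i‖²−L_i²)
k_1 = 16.0000+25.0000−10.0000 = 31.0000
eq1−eq2 → [8.0000  5.0000]·P = 34.0000
eq1−eq3 → [0.0000  10.0000]·P = 20.0000
2×2 solve → P = (3.0000, 2.0000)

(3.0000, 2.0000)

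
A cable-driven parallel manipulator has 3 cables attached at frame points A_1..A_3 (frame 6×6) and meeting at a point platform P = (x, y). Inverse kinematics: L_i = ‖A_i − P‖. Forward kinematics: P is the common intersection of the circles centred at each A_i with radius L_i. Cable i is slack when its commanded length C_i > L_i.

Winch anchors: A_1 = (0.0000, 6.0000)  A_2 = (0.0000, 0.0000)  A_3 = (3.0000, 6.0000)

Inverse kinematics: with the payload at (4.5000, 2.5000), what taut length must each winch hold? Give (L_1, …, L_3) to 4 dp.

L_1 = √((0.0000−4.5000)² + (6.0000−2.5000)²) = 5.7009
L_2 = √((0.0000−4.5000)² + (0.0000−2.5000)²) = 5.1478
L_3 = √((3.0000−4.5000)² + (6.0000−2.5000)²) = 3.8079

(5.7009, 5.1478, 3.8079)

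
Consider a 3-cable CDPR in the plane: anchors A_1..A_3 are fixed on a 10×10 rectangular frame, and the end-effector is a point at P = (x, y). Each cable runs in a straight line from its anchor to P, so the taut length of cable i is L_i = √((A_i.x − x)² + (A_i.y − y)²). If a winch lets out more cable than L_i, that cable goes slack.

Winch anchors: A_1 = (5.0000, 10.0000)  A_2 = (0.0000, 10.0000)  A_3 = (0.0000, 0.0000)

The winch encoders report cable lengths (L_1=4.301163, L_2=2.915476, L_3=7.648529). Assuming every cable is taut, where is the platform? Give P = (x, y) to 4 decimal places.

circle eqns → linear via eq_j − eq_1; set k_j = A_j·A_j − L_j²
k_1 = 25.0000+100.0000−18.5000 = 106.5000
10.0000·x + 0.0000·y = k_1−k_2 = 15.0000
10.0000·x + 20.0000·y = k_1−k_3 = 165.0000
solve first two rows → x=1.5000, y=7.5000

(1.5000, 7.5000)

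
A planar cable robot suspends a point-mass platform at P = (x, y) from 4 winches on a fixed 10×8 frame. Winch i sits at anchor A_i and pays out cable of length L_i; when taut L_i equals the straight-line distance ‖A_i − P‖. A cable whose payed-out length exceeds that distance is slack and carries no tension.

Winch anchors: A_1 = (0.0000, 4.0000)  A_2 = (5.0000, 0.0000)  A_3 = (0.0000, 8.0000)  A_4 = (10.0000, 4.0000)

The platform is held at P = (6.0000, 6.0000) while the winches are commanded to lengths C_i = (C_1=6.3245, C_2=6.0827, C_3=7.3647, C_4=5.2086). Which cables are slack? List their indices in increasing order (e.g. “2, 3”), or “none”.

i=1: geometric 6.3246 vs commanded 6.3245 ⇒ taut
i=2: geometric 6.0828 vs commanded 6.0827 ⇒ taut
i=3: geometric 6.3246 vs commanded 7.3647 ⇒ slack
i=4: geometric 4.4721 vs commanded 5.2086 ⇒ slack

3, 4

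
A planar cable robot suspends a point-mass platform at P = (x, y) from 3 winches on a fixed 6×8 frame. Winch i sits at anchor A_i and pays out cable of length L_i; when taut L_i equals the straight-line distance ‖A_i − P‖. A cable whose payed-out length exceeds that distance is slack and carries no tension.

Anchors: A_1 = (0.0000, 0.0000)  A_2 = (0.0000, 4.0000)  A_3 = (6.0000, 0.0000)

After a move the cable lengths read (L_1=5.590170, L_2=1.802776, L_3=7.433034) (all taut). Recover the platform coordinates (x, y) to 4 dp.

expand ‖A_i−P‖²=L_i² and subtract eq 1 (c_i ≔ ‖A_i‖²−L_i²)
c_1 = 0.0000+0.0000−31.2500 = -31.2500
eq1−eq2 → [0.0000  -8.0000]·P = -44.0000
eq1−eq3 → [-12.0000  0.0000]·P = -12.0000
2×2 solve → P = (1.0000, 5.5000)

(1.0000, 5.5000)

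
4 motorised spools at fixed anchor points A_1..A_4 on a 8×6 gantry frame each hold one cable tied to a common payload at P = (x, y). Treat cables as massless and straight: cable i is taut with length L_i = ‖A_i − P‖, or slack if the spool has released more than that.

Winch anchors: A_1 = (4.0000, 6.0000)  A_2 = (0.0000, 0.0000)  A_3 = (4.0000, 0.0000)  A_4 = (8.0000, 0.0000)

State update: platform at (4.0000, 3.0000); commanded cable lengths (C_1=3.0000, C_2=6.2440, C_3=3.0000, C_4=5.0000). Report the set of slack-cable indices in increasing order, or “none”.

2

cable 1: L_1 = ‖A_1−P‖ = 3.0000;  C_1 = 3.0000 → taut
cable 2: L_2 = ‖A_2−P‖ = 5.0000;  C_2 = 6.2440 → slack
cable 3: L_3 = ‖A_3−P‖ = 3.0000;  C_3 = 3.0000 → taut
cable 4: L_4 = ‖A_4−P‖ = 5.0000;  C_4 = 5.0000 → taut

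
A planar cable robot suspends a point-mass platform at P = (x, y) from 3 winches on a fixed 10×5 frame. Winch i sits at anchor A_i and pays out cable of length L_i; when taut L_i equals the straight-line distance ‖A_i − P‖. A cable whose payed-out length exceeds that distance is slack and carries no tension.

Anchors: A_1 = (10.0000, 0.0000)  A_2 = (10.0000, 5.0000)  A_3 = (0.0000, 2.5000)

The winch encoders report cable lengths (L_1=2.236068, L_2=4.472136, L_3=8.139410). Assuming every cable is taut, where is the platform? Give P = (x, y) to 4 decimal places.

(8.0000, 1.0000)

each cable: (A_i−P)·(A_i−P) = L_i²; let k_i = ‖A_i‖²−L_i²
k_1 = 100.0000+0.0000−5.0000 = 95.0000
row 1: 0.0000x − 10.0000y = -10.0000  (k_2=105.0000)
row 2: 20.0000x − 5.0000y = 155.0000  (k_3=-60.0000)
Cramer on rows 1–2 → x = 8.0000, y = 1.0000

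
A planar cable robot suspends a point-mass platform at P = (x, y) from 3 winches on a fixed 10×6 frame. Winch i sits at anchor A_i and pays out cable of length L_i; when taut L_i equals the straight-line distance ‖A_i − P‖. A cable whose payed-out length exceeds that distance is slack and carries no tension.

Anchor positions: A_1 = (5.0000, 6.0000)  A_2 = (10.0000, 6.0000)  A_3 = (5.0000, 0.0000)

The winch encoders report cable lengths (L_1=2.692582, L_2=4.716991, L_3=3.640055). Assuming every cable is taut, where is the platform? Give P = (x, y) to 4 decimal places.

expand ‖A_i−P‖²=L_i² and subtract eq 1 (k_i ≔ ‖A_i‖²−L_i²)
k_1 = 25.0000+36.0000−7.2500 = 53.7500
eq1−eq2 → [-10.0000  0.0000]·P = -60.0000
eq1−eq3 → [0.0000  12.0000]·P = 42.0000
2×2 solve → P = (6.0000, 3.5000)

(6.0000, 3.5000)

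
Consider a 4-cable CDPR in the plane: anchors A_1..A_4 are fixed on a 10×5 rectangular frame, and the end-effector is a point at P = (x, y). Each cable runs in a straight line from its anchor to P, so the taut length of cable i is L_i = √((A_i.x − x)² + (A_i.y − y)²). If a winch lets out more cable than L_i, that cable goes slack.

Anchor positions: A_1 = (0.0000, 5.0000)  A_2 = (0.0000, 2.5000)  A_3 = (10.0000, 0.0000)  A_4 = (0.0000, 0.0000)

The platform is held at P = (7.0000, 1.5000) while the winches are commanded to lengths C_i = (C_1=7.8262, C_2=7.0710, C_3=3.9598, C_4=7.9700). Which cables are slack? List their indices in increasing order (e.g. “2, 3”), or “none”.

3, 4

i=1: geometric 7.8262 vs commanded 7.8262 ⇒ taut
i=2: geometric 7.0711 vs commanded 7.0710 ⇒ taut
i=3: geometric 3.3541 vs commanded 3.9598 ⇒ slack
i=4: geometric 7.1589 vs commanded 7.9700 ⇒ slack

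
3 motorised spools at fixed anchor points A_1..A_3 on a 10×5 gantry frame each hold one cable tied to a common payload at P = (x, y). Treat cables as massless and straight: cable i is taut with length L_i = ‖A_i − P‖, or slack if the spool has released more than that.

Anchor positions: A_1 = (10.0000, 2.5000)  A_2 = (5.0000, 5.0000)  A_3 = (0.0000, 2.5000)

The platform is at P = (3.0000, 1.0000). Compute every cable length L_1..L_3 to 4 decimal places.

(7.1589, 4.4721, 3.3541)

cable 1: Δx=7.0000, Δy=1.5000; L_1 = √(Δx²+Δy²) = 7.1589
cable 2: Δx=2.0000, Δy=4.0000; L_2 = √(Δx²+Δy²) = 4.4721
cable 3: Δx=-3.0000, Δy=1.5000; L_3 = √(Δx²+Δy²) = 3.3541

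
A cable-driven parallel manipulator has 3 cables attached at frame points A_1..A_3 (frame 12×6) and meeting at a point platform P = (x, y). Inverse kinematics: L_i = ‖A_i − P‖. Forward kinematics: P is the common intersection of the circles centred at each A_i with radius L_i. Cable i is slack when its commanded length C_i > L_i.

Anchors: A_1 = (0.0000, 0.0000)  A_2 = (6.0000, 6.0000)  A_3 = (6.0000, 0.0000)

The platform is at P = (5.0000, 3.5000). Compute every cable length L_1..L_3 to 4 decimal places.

(6.1033, 2.6926, 3.6401)

cable 1: Δx=-5.0000, Δy=-3.5000; L_1 = √(Δx²+Δy²) = 6.1033
cable 2: Δx=1.0000, Δy=2.5000; L_2 = √(Δx²+Δy²) = 2.6926
cable 3: Δx=1.0000, Δy=-3.5000; L_3 = √(Δx²+Δy²) = 3.6401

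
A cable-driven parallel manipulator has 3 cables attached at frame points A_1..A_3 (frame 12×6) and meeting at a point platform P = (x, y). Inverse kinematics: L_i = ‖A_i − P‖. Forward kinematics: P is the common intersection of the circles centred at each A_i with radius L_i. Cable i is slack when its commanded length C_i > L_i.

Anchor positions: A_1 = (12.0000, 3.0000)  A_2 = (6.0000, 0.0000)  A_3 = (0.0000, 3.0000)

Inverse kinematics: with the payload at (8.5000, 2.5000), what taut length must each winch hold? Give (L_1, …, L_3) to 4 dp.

(3.5355, 3.5355, 8.5147)

L_1 = √((12.0000−8.5000)² + (3.0000−2.5000)²) = 3.5355
L_2 = √((6.0000−8.5000)² + (0.0000−2.5000)²) = 3.5355
L_3 = √((0.0000−8.5000)² + (3.0000−2.5000)²) = 8.5147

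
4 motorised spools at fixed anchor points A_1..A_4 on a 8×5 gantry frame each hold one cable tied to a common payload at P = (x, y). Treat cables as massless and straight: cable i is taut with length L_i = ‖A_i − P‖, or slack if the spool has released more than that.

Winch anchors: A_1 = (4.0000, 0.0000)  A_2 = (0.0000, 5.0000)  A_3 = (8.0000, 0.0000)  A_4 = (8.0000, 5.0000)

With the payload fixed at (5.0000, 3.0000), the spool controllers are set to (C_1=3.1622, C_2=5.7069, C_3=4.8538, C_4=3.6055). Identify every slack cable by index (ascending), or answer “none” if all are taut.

2, 3

cable 1: √((-1.0000)²+(-3.0000)²)=3.1623, C_1=3.1622: taut
cable 2: √((-5.0000)²+(2.0000)²)=5.3852, C_2=5.7069: slack
cable 3: √((3.0000)²+(-3.0000)²)=4.2426, C_3=4.8538: slack
cable 4: √((3.0000)²+(2.0000)²)=3.6056, C_4=3.6055: taut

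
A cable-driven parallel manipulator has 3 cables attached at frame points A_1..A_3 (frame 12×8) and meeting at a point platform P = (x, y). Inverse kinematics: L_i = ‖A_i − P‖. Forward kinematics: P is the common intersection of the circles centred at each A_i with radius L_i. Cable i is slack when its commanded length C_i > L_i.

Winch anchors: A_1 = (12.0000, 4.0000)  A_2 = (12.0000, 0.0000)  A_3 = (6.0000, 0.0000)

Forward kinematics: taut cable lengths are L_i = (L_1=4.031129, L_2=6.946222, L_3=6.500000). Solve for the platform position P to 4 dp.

(8.5000, 6.0000)

circle eqns → linear via eq_j − eq_1; set c_j = A_j·A_j − L_j²
c_1 = 144.0000+16.0000−16.2500 = 143.7500
0.0000·x + 8.0000·y = c_1−c_2 = 48.0000
12.0000·x + 8.0000·y = c_1−c_3 = 150.0000
solve first two rows → x=8.5000, y=6.0000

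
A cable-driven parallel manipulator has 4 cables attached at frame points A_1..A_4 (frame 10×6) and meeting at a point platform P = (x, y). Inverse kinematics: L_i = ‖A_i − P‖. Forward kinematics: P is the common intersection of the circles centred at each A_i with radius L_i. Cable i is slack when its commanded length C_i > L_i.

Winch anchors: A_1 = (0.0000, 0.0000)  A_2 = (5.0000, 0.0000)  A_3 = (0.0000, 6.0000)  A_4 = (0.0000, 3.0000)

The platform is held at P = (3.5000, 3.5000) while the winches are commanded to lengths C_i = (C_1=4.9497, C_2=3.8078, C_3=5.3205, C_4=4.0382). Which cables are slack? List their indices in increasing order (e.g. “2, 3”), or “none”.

i=1: geometric 4.9497 vs commanded 4.9497 ⇒ taut
i=2: geometric 3.8079 vs commanded 3.8078 ⇒ taut
i=3: geometric 4.3012 vs commanded 5.3205 ⇒ slack
i=4: geometric 3.5355 vs commanded 4.0382 ⇒ slack

3, 4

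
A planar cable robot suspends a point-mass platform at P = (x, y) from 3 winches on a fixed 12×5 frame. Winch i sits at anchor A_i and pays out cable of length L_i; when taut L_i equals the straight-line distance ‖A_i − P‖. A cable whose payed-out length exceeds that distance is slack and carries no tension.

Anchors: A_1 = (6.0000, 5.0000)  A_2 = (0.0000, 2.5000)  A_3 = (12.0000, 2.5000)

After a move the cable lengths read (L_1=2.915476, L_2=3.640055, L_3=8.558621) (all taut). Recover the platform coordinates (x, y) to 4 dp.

circle eqns → linear via eq_j − eq_1; set c_j = A_j·A_j − L_j²
c_1 = 36.0000+25.0000−8.5000 = 52.5000
12.0000·x + 5.0000·y = c_1−c_2 = 59.5000
-12.0000·x + 5.0000·y = c_1−c_3 = -24.5000
solve first two rows → x=3.5000, y=3.5000

(3.5000, 3.5000)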